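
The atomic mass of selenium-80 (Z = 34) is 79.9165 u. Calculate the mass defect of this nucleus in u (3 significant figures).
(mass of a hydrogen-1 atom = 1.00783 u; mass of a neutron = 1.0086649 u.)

0.748 u

Total constituent mass: 34 × 1.00783 + 46 × 1.0086649 = 80.6648054 u
Δm = 80.6648054 − 79.9165 = 0.7483054 u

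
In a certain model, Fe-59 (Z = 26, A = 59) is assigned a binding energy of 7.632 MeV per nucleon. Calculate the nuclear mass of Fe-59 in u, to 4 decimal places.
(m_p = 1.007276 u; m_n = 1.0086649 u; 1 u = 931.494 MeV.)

Total binding energy = 59 × 7.632 = 450.288 MeV
Mass defect = 450.288 MeV / (931.494 MeV/u) = 0.483404 u
Constituent mass = 26(1.007276) + 33(1.0086649) = 59.4751177 u
Nuclear mass = 59.4751177 − 0.483404 = 58.9917137 u ≈ 58.9917 u (to 4 decimal places)

58.9917 u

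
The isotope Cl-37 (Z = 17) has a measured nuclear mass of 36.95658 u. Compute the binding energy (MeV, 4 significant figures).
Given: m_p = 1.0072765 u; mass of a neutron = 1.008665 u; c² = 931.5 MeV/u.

The nucleus contains 17 protons and 37 − 17 = 20 neutrons.
Σm = 17·m_p + 20·m_n = 17.1237005 + 20.173300 = 37.2970005 u
Δm = 37.2970005 − 36.95658 = 0.3404205 u
Converting to energy: 0.3404205 u × 931.5 MeV/u = 317.102 MeV

317.1 MeV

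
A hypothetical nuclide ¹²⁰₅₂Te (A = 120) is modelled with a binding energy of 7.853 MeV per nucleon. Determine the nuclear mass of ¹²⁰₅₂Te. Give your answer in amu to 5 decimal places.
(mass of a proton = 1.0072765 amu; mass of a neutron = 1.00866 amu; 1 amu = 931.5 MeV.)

119.95560 amu

Total binding energy = 120 × 7.853 = 942.360 MeV
Mass defect = 942.360 MeV / (931.5 MeV/amu) = 1.0116586 amu
Constituent mass = 52(1.0072765) + 68(1.00866) = 120.9672580 amu
Nuclear mass = 120.9672580 − 1.0116586 = 119.9555994 amu ≈ 119.95560 amu (to 5 decimal places)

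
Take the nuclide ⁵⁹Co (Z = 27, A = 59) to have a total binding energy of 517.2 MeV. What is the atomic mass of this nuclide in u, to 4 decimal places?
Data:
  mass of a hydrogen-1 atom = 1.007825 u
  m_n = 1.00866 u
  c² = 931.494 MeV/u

58.9332 u

Mass defect = 517.2 MeV / (931.494 MeV/u) = 0.555237 u
Constituent mass = 27(1.007825) + 32(1.00866) = 59.488395 u
Atomic mass = 59.488395 − 0.555237 = 58.933158 u ≈ 58.9332 u (to 4 decimal places)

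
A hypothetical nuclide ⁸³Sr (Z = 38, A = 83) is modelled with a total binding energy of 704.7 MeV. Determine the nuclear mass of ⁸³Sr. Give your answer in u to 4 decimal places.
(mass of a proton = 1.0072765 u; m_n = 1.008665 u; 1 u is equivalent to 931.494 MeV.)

Mass defect = 704.7 MeV / (931.494 MeV/u) = 0.756527 u
Constituent mass = 38(1.0072765) + 45(1.008665) = 83.6664320 u
Nuclear mass = 83.6664320 − 0.756527 = 82.9099050 u ≈ 82.9099 u (to 4 decimal places)

82.9099 u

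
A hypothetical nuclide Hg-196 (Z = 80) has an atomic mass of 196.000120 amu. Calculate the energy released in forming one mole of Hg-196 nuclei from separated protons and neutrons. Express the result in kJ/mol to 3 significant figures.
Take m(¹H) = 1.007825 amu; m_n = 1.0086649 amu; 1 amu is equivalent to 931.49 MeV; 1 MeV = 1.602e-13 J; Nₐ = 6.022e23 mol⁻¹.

1.47e+11 kJ/mol

With 80 protons and 116 neutrons (A = 196):
Total constituent mass: 80 × 1.007825 + 116 × 1.0086649 = 197.6311284 amu
The mass defect is 197.6311284 − 196.000120 = 1.6310084 amu.
Converting to energy: 1.6310084 amu × 931.49 MeV/amu = 1519.27 MeV
Per nucleus in joules: 1519.27 MeV × 1.602e-13 J/MeV = 2.4339e-10 J
Per mole: 2.4339e-10 J × 6.022e23 mol⁻¹ = 1.4657e+14 J/mol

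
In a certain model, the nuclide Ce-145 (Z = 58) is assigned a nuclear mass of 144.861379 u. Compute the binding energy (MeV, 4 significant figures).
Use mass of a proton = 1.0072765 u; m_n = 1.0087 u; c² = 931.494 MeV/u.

Σm = 58·m_p + 87·m_n = 58.4220370 + 87.7569 = 146.1789370 u
Δm = 146.1789370 − 144.861379 = 1.3175580 u
Binding energy = Δm·c² = 1.3175580 × 931.494 MeV/u = 1227.30 MeV

1227 MeV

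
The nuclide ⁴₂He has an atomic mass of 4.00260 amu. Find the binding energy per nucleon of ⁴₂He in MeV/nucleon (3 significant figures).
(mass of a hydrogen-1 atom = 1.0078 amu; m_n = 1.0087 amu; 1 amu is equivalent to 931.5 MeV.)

Total constituent mass: 2 × 1.0078 + 2 × 1.0087 = 4.0330 amu
Mass defect Δm = 4.0330 − 4.00260 = 0.03040 amu
Binding energy = Δm·c² = 0.03040 × 931.5 MeV/amu = 28.3176 MeV
Per nucleon: 28.3176 / 4 = 7.079 MeV

7.08 MeV/nucleon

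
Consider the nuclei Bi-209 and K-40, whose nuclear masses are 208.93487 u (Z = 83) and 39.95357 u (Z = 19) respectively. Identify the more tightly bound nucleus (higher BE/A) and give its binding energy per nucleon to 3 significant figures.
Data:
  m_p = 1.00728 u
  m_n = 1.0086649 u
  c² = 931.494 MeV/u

Bi-209: Σm = 83(1.00728) + 126(1.0086649) = 210.6960174 u; Δm = 1.7611474 u; E_B = 1640.5 MeV; E_B/A = 7.849 MeV
K-40: Σm = 19(1.00728) + 21(1.0086649) = 40.3202829 u; Δm = 0.3667129 u; E_B = 341.59 MeV; E_B/A = 8.540 MeV
K-40 has the higher binding energy per nucleon, so it is the more tightly bound nucleus.

K-40; 8.54 MeV/nucleon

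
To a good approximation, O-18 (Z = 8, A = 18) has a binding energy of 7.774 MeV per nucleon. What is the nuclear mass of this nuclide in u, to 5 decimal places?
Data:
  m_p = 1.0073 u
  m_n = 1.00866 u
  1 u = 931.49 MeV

Total binding energy = 18 × 7.774 = 139.932 MeV
Mass defect = 139.932 MeV / (931.49 MeV/u) = 0.1502238 u
Constituent mass = 8(1.0073) + 10(1.00866) = 18.14500 u
Nuclear mass = 18.14500 − 0.1502238 = 17.9947762 u ≈ 17.99478 u (to 5 decimal places)

17.99478 u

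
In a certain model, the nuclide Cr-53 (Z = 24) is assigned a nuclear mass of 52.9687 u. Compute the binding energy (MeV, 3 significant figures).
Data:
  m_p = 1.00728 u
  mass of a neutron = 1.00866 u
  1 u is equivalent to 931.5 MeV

426 MeV

With 24 protons and 29 neutrons (A = 53):
Total constituent mass: 24 × 1.00728 + 29 × 1.00866 = 53.42586 u
Δm = 53.42586 − 52.9687 = 0.45716 u
E_B = 0.45716 × 931.5 = 425.845 MeV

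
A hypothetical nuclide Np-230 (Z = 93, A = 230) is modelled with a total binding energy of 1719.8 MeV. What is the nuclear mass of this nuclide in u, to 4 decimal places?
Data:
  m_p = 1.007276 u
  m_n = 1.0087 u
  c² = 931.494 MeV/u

230.0223 u

Mass defect = 1719.8 MeV / (931.494 MeV/u) = 1.846281 u
Constituent mass = 93(1.007276) + 137(1.0087) = 231.868568 u
Nuclear mass = 231.868568 − 1.846281 = 230.022287 u ≈ 230.0223 u (to 4 decimal places)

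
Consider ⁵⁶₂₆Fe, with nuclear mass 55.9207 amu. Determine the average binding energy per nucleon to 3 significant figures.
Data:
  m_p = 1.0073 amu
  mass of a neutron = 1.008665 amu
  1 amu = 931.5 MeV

Σm = 26·m_p + 30·m_n = 26.1898 + 30.259950 = 56.449750 amu
The mass defect is 56.449750 − 55.9207 = 0.529050 amu.
Converting to energy: 0.529050 amu × 931.5 MeV/amu = 492.810 MeV
Per nucleon: 492.810 / 56 = 8.800 MeV

8.80 MeV/nucleon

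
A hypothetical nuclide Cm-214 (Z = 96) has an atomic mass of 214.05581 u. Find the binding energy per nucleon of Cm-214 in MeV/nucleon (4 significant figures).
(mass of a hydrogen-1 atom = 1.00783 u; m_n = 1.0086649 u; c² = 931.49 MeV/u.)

7.479 MeV/nucleon

Mass of separated nucleons = 96(1.00783) + 118(1.0086649) = 96.75168 + 119.0224582 = 215.7741382 u
Δm = 215.7741382 − 214.05581 = 1.7183282 u
Binding energy = Δm·c² = 1.7183282 × 931.49 MeV/u = 1600.61 MeV
Per nucleon: 1600.61 / 214 = 7.479 MeV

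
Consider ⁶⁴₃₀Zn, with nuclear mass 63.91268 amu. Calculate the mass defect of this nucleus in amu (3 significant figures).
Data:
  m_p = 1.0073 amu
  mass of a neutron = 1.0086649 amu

0.601 amu

The nucleus contains 30 protons and 64 − 30 = 34 neutrons.
Σm = 30·m_p + 34·m_n = 30.2190 + 34.2946066 = 64.5136066 amu
Mass defect Δm = 64.5136066 − 63.91268 = 0.6009266 amu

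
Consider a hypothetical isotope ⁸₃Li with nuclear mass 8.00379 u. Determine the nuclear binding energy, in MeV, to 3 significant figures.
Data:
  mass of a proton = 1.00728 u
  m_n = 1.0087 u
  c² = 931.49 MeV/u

57.3 MeV

With 3 protons and 5 neutrons (A = 8):
Total constituent mass: 3 × 1.00728 + 5 × 1.0087 = 8.06534 u
Mass defect Δm = 8.06534 − 8.00379 = 0.06155 u
E_B = 0.06155 × 931.49 = 57.3332 MeV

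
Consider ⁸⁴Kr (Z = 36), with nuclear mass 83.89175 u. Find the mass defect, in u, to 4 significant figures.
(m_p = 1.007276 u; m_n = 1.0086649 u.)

With 36 protons and 48 neutrons (A = 84):
Total constituent mass: 36 × 1.007276 + 48 × 1.0086649 = 84.6778512 u
Mass defect Δm = 84.6778512 − 83.89175 = 0.7861012 u

0.7861 u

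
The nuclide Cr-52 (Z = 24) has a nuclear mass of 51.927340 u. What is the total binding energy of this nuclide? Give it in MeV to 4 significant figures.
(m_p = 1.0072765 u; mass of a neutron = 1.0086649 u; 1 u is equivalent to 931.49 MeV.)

456.3 MeV

With 24 protons and 28 neutrons (A = 52):
Mass of separated nucleons = 24(1.0072765) + 28(1.0086649) = 24.1746360 + 28.2426172 = 52.4172532 u
The mass defect is 52.4172532 − 51.927340 = 0.4899132 u.
Binding energy = Δm·c² = 0.4899132 × 931.49 MeV/u = 456.349 MeV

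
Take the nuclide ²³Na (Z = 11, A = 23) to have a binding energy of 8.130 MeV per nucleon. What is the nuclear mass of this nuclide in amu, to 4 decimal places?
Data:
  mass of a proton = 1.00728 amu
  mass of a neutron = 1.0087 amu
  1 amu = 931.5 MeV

22.9837 amu

Total binding energy = 23 × 8.130 = 186.990 MeV
Mass defect = 186.990 MeV / (931.5 MeV/amu) = 0.200741 amu
Constituent mass = 11(1.00728) + 12(1.0087) = 23.18448 amu
Nuclear mass = 23.18448 − 0.200741 = 22.983739 amu ≈ 22.9837 amu (to 4 decimal places)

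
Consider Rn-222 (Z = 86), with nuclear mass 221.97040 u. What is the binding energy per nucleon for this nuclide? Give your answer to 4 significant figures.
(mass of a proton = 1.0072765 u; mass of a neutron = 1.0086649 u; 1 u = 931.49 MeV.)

7.694 MeV/nucleon

Mass of separated nucleons = 86(1.0072765) + 136(1.0086649) = 86.6257790 + 137.1784264 = 223.8042054 u
Δm = 223.8042054 − 221.97040 = 1.8338054 u
Converting to energy: 1.8338054 u × 931.49 MeV/u = 1708.17 MeV
Per nucleon: 1708.17 / 222 = 7.694 MeV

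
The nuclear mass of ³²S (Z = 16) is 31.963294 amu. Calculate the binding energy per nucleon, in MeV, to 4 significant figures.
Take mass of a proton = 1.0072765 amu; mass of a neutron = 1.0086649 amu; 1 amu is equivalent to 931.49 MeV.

8.493 MeV/nucleon

With 16 protons and 16 neutrons (A = 32):
Mass of separated nucleons = 16(1.0072765) + 16(1.0086649) = 16.1164240 + 16.1386384 = 32.2550624 amu
Δm = 32.2550624 − 31.963294 = 0.2917684 amu
Binding energy = Δm·c² = 0.2917684 × 931.49 MeV/amu = 271.779 MeV
Per nucleon: 271.779 / 32 = 8.493 MeV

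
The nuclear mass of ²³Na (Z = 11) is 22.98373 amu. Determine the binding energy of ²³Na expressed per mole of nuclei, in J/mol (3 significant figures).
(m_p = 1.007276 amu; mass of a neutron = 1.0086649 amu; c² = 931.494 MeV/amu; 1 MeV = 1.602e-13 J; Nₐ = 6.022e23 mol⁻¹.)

1.80e+13 J/mol

Z = 11, so N = A − Z = 23 − 11 = 12.
Mass of separated nucleons = 11(1.007276) + 12(1.0086649) = 11.080036 + 12.1039788 = 23.1840148 amu
Mass defect Δm = 23.1840148 − 22.98373 = 0.2002848 amu
Binding energy = Δm·c² = 0.2002848 × 931.494 MeV/amu = 186.564 MeV
Per nucleus in joules: 186.564 MeV × 1.602e-13 J/MeV = 2.9888e-11 J
Per mole: 2.9888e-11 J × 6.022e23 mol⁻¹ = 1.7999e+13 J/mol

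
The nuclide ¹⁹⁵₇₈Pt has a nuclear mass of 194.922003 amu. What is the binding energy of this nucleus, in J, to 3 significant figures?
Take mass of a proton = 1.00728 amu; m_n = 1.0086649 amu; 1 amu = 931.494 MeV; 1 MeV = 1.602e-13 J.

Total constituent mass: 78 × 1.00728 + 117 × 1.0086649 = 196.5816333 amu
The mass defect is 196.5816333 − 194.922003 = 1.6596303 amu.
E_B = 1.6596303 × 931.494 = 1545.94 MeV
In joules: 1545.94 MeV × 1.602e-13 J/MeV = 2.4766e-10 J

2.48e-10 J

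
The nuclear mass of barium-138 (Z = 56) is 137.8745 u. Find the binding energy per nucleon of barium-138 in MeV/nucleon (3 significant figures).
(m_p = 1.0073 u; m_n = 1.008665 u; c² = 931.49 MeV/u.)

8.40 MeV/nucleon

Z = 56, so N = A − Z = 138 − 56 = 82.
Total constituent mass: 56 × 1.0073 + 82 × 1.008665 = 139.119330 u
Δm = 139.119330 − 137.8745 = 1.244830 u
Binding energy = Δm·c² = 1.244830 × 931.49 MeV/u = 1159.55 MeV
Per nucleon: 1159.55 / 138 = 8.403 MeV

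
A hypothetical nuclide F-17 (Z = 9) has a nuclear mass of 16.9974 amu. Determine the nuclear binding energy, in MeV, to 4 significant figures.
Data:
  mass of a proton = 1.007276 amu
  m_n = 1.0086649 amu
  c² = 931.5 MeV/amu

The nucleus contains 9 protons and 17 − 9 = 8 neutrons.
Mass of separated nucleons = 9(1.007276) + 8(1.0086649) = 9.065484 + 8.0693192 = 17.1348032 amu
Mass defect Δm = 17.1348032 − 16.9974 = 0.1374032 amu
Converting to energy: 0.1374032 amu × 931.5 MeV/amu = 127.991 MeV

128.0 MeV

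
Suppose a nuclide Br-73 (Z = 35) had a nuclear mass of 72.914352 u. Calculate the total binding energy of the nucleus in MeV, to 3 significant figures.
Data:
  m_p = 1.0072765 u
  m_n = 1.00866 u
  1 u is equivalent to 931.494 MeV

624 MeV

With 35 protons and 38 neutrons (A = 73):
Σm = 35·m_p + 38·m_n = 35.2546775 + 38.32908 = 73.5837575 u
Δm = 73.5837575 − 72.914352 = 0.6694055 u
Binding energy = Δm·c² = 0.6694055 × 931.494 MeV/u = 623.547 MeV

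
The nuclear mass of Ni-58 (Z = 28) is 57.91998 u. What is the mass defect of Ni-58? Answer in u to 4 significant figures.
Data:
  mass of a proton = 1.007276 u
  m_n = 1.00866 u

0.5435 u

Σm = 28·m_p + 30·m_n = 28.203728 + 30.25980 = 58.463528 u
Mass defect Δm = 58.463528 − 57.91998 = 0.543548 u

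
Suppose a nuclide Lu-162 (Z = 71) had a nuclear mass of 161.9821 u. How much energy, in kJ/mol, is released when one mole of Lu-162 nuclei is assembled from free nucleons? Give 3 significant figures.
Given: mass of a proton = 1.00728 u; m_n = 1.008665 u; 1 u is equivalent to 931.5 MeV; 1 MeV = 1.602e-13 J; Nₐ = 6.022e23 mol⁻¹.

1.19e+11 kJ/mol

Z = 71, so N = A − Z = 162 − 71 = 91.
Mass of separated nucleons = 71(1.00728) + 91(1.008665) = 71.51688 + 91.788515 = 163.305395 u
The mass defect is 163.305395 − 161.9821 = 1.323295 u.
E_B = 1.323295 × 931.5 = 1232.65 MeV
Per nucleus in joules: 1232.65 MeV × 1.602e-13 J/MeV = 1.9747e-10 J
Per mole: 1.9747e-10 J × 6.022e23 mol⁻¹ = 1.1892e+14 J/mol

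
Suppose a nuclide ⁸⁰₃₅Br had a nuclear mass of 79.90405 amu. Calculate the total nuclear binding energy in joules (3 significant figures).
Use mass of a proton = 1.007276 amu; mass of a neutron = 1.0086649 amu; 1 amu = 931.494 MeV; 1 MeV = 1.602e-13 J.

1.11e-10 J

Mass of separated nucleons = 35(1.007276) + 45(1.0086649) = 35.254660 + 45.3899205 = 80.6445805 amu
The mass defect is 80.6445805 − 79.90405 = 0.7405305 amu.
E_B = 0.7405305 × 931.494 = 689.800 MeV
In joules: 689.800 MeV × 1.602e-13 J/MeV = 1.1051e-10 J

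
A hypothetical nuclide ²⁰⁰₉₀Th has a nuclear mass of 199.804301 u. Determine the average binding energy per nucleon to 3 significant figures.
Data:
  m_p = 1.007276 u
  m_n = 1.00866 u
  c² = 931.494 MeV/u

8.40 MeV/nucleon

Σm = 90·m_p + 110·m_n = 90.654840 + 110.95260 = 201.607440 u
Mass defect Δm = 201.607440 − 199.804301 = 1.803139 u
Converting to energy: 1.803139 u × 931.494 MeV/u = 1679.61 MeV
Dividing by A = 200 gives 8.398 MeV per nucleon.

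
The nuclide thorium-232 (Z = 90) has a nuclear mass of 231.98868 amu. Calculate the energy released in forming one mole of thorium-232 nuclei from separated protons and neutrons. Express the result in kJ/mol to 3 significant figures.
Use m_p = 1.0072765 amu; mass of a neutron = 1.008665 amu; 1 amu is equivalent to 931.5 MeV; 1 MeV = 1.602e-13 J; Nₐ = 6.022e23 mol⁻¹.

With 90 protons and 142 neutrons (A = 232):
Σm = 90·m_p + 142·m_n = 90.6548850 + 143.230430 = 233.8853150 amu
Mass defect Δm = 233.8853150 − 231.98868 = 1.8966350 amu
Binding energy = Δm·c² = 1.8966350 × 931.5 MeV/amu = 1766.72 MeV
Per nucleus in joules: 1766.72 MeV × 1.602e-13 J/MeV = 2.8303e-10 J
Per mole: 2.8303e-10 J × 6.022e23 mol⁻¹ = 1.7044e+14 J/mol

1.70e+11 kJ/mol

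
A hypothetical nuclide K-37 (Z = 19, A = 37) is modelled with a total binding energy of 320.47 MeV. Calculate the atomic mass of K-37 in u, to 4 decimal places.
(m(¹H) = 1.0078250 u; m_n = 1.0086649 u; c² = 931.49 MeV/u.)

Mass defect = 320.47 MeV / (931.49 MeV/u) = 0.344040 u
Constituent mass = 19(1.0078250) + 18(1.0086649) = 37.3046432 u
Atomic mass = 37.3046432 − 0.344040 = 36.9606032 u ≈ 36.9606 u (to 4 decimal places)

36.9606 u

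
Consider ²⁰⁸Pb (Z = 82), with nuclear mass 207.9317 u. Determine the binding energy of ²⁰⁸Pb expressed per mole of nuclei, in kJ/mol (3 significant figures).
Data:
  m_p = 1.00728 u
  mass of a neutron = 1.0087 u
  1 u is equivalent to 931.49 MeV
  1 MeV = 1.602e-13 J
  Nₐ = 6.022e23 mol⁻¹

1.58e+11 kJ/mol

Σm = 82·m_p + 126·m_n = 82.59696 + 127.0962 = 209.69316 u
The mass defect is 209.69316 − 207.9317 = 1.76146 u.
Binding energy = Δm·c² = 1.76146 × 931.49 MeV/u = 1640.78 MeV
Per nucleus in joules: 1640.78 MeV × 1.602e-13 J/MeV = 2.6285e-10 J
Per mole: 2.6285e-10 J × 6.022e23 mol⁻¹ = 1.5829e+14 J/mol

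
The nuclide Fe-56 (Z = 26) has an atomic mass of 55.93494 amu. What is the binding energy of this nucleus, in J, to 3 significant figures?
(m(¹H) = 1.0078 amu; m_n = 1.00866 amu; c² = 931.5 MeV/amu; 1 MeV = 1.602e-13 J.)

7.87e-11 J

Σm = 26·m(¹H) + 30·m_n = 26.2028 + 30.25980 = 56.46260 amu
The mass defect is 56.46260 − 55.93494 = 0.52766 amu.
E_B = 0.52766 × 931.5 = 491.515 MeV
In joules: 491.515 MeV × 1.602e-13 J/MeV = 7.8741e-11 J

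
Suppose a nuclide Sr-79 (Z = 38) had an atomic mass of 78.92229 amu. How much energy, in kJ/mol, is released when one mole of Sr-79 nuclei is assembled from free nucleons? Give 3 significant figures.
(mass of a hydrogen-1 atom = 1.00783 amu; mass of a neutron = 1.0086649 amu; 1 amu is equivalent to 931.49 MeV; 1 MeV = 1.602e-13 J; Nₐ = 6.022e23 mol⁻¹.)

6.56e+10 kJ/mol

With 38 protons and 41 neutrons (A = 79):
Total constituent mass: 38 × 1.00783 + 41 × 1.0086649 = 79.6528009 amu
Mass defect Δm = 79.6528009 − 78.92229 = 0.7305109 amu
Binding energy = Δm·c² = 0.7305109 × 931.49 MeV/amu = 680.464 MeV
Per nucleus in joules: 680.464 MeV × 1.602e-13 J/MeV = 1.0901e-10 J
Per mole: 1.0901e-10 J × 6.022e23 mol⁻¹ = 6.5646e+13 J/mol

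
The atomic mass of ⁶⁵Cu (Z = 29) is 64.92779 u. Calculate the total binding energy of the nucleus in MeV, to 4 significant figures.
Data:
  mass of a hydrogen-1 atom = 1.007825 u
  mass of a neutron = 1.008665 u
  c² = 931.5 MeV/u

569.2 MeV

Total constituent mass: 29 × 1.007825 + 36 × 1.008665 = 65.538865 u
The mass defect is 65.538865 − 64.92779 = 0.611075 u.
Binding energy = Δm·c² = 0.611075 × 931.5 MeV/u = 569.216 MeV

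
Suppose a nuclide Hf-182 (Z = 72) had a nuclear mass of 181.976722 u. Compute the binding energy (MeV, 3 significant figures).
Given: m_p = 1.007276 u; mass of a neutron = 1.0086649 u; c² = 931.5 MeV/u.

Total constituent mass: 72 × 1.007276 + 110 × 1.0086649 = 183.4770110 u
Δm = 183.4770110 − 181.976722 = 1.5002890 u
E_B = 1.5002890 × 931.5 = 1397.52 MeV

1400 MeV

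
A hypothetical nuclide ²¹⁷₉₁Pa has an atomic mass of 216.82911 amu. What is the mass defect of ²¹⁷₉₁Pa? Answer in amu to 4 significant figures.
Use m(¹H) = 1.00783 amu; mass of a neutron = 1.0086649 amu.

1.975 amu

Σm = 91·m(¹H) + 126·m_n = 91.71253 + 127.0917774 = 218.8043074 amu
The mass defect is 218.8043074 − 216.82911 = 1.9751974 amu.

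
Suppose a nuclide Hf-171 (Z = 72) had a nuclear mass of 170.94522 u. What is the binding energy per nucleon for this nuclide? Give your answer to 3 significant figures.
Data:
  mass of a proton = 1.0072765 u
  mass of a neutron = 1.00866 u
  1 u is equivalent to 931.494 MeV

With 72 protons and 99 neutrons (A = 171):
Mass of separated nucleons = 72(1.0072765) + 99(1.00866) = 72.5239080 + 99.85734 = 172.3812480 u
The mass defect is 172.3812480 − 170.94522 = 1.4360280 u.
Converting to energy: 1.4360280 u × 931.494 MeV/u = 1337.65 MeV
Per nucleon: 1337.65 / 171 = 7.823 MeV

7.82 MeV/nucleon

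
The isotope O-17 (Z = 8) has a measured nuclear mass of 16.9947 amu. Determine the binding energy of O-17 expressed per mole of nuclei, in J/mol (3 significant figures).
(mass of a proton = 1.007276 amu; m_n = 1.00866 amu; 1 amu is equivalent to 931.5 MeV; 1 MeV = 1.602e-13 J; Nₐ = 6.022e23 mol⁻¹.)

1.27e+13 J/mol

Total constituent mass: 8 × 1.007276 + 9 × 1.00866 = 17.136148 amu
Δm = 17.136148 − 16.9947 = 0.141448 amu
Converting to energy: 0.141448 amu × 931.5 MeV/amu = 131.759 MeV
Per nucleus in joules: 131.759 MeV × 1.602e-13 J/MeV = 2.1108e-11 J
Per mole: 2.1108e-11 J × 6.022e23 mol⁻¹ = 1.2711e+13 J/mol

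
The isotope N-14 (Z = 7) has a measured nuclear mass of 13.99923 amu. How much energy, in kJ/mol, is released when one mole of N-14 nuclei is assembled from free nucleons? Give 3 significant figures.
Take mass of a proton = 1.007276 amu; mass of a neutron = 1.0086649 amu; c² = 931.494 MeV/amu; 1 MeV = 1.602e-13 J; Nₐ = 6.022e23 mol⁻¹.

Mass of separated nucleons = 7(1.007276) + 7(1.0086649) = 7.050932 + 7.0606543 = 14.1115863 amu
Mass defect Δm = 14.1115863 − 13.99923 = 0.1123563 amu
Binding energy = Δm·c² = 0.1123563 × 931.494 MeV/amu = 104.659 MeV
Per nucleus in joules: 104.659 MeV × 1.602e-13 J/MeV = 1.6766e-11 J
Per mole: 1.6766e-11 J × 6.022e23 mol⁻¹ = 1.0096e+13 J/mol

1.01e+10 kJ/mol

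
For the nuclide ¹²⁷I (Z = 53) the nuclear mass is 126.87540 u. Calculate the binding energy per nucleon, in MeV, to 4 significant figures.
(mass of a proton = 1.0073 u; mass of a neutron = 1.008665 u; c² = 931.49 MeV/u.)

Mass of separated nucleons = 53(1.0073) + 74(1.008665) = 53.3869 + 74.641210 = 128.028110 u
Mass defect Δm = 128.028110 − 126.87540 = 1.152710 u
Converting to energy: 1.152710 u × 931.49 MeV/u = 1073.74 MeV
Per nucleon: 1073.74 / 127 = 8.455 MeV

8.455 MeV/nucleon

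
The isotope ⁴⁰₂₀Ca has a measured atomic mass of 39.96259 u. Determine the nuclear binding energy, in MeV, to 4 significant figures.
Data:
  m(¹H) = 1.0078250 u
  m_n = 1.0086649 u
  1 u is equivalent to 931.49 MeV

Z = 20, so N = A − Z = 40 − 20 = 20.
Σm = 20·m(¹H) + 20·m_n = 20.1565000 + 20.1732980 = 40.3297980 u
Δm = 40.3297980 − 39.96259 = 0.3672080 u
Converting to energy: 0.3672080 u × 931.49 MeV/u = 342.051 MeV

342.1 MeV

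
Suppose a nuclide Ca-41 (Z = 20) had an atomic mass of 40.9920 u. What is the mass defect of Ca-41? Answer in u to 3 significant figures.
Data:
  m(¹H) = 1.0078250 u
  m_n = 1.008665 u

Z = 20, so N = A − Z = 41 − 20 = 21.
Mass of separated nucleons = 20(1.0078250) + 21(1.008665) = 20.1565000 + 21.181965 = 41.3384650 u
Δm = 41.3384650 − 40.9920 = 0.3464650 u

0.346 u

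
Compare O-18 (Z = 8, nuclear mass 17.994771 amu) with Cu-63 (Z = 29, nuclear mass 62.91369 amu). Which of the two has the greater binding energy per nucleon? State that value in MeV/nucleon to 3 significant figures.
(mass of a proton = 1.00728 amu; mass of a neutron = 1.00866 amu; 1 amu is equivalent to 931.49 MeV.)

O-18: Σm = 8(1.00728) + 10(1.00866) = 18.14484 amu; Δm = 0.150069 amu; E_B = 139.79 MeV; E_B/A = 7.766 MeV
Cu-63: Σm = 29(1.00728) + 34(1.00866) = 63.50556 amu; Δm = 0.59187 amu; E_B = 551.32 MeV; E_B/A = 8.751 MeV
Cu-63 has the higher binding energy per nucleon, so it is the more tightly bound nucleus.

Cu-63; 8.75 MeV/nucleon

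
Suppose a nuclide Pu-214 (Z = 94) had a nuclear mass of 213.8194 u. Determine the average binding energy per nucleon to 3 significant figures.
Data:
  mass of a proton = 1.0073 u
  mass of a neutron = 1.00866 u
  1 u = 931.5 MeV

8.30 MeV/nucleon

The nucleus contains 94 protons and 214 − 94 = 120 neutrons.
Mass of separated nucleons = 94(1.0073) + 120(1.00866) = 94.6862 + 121.03920 = 215.72540 u
Mass defect Δm = 215.72540 − 213.8194 = 1.90600 u
E_B = 1.90600 × 931.5 = 1775.44 MeV
Dividing by A = 214 gives 8.296 MeV per nucleon.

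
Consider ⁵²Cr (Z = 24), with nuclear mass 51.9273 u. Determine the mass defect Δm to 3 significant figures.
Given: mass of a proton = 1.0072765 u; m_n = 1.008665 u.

0.490 u

With 24 protons and 28 neutrons (A = 52):
Mass of separated nucleons = 24(1.0072765) + 28(1.008665) = 24.1746360 + 28.242620 = 52.4172560 u
The mass defect is 52.4172560 − 51.9273 = 0.4899560 u.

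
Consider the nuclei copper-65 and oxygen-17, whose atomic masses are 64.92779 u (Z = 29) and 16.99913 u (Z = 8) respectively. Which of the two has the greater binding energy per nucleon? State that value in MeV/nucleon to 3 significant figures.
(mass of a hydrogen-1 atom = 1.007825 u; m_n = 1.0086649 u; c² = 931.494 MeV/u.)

copper-65: Σm = 29(1.007825) + 36(1.0086649) = 65.5388614 u; Δm = 0.6110714 u; E_B = 569.21 MeV; E_B/A = 8.757 MeV
oxygen-17: Σm = 8(1.007825) + 9(1.0086649) = 17.1405841 u; Δm = 0.1414541 u; E_B = 131.76 MeV; E_B/A = 7.751 MeV
copper-65 has the higher binding energy per nucleon, so it is the more tightly bound nucleus.

copper-65; 8.76 MeV/nucleon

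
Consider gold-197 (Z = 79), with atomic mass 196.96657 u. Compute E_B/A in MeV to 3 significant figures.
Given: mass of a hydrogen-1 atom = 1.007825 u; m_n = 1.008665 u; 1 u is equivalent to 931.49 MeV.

The nucleus contains 79 protons and 197 − 79 = 118 neutrons.
Total constituent mass: 79 × 1.007825 + 118 × 1.008665 = 198.640645 u
The mass defect is 198.640645 − 196.96657 = 1.674075 u.
Binding energy = Δm·c² = 1.674075 × 931.49 MeV/u = 1559.38 MeV
Per nucleon: 1559.38 / 197 = 7.916 MeV

7.92 MeV/nucleon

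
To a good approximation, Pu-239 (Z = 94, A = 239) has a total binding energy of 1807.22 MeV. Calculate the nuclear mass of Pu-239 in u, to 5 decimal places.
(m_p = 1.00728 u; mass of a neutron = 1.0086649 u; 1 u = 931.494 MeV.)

239.00060 u

Mass defect = 1807.22 MeV / (931.494 MeV/u) = 1.9401306 u
Constituent mass = 94(1.00728) + 145(1.0086649) = 240.9407305 u
Nuclear mass = 240.9407305 − 1.9401306 = 239.0005999 u ≈ 239.00060 u (to 5 decimal places)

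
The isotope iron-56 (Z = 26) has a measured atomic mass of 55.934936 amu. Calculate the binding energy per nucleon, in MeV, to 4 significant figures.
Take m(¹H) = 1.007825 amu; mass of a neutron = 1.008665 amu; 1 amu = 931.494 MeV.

8.790 MeV/nucleon

The nucleus contains 26 protons and 56 − 26 = 30 neutrons.
Total constituent mass: 26 × 1.007825 + 30 × 1.008665 = 56.463400 amu
Δm = 56.463400 − 55.934936 = 0.528464 amu
E_B = 0.528464 × 931.494 = 492.261 MeV
Per nucleon: 492.261 / 56 = 8.790 MeV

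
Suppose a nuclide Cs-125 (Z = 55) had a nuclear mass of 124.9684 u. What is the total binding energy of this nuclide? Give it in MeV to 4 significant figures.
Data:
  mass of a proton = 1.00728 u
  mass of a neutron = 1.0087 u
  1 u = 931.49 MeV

Z = 55, so N = A − Z = 125 − 55 = 70.
Total constituent mass: 55 × 1.00728 + 70 × 1.0087 = 126.00940 u
Δm = 126.00940 − 124.9684 = 1.04100 u
Converting to energy: 1.04100 u × 931.49 MeV/u = 969.681 MeV

969.7 MeV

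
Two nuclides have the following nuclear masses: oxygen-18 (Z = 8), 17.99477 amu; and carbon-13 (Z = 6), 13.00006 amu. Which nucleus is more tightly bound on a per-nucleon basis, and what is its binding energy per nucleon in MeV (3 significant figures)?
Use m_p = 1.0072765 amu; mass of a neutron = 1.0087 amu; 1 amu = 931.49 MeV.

oxygen-18; 7.79 MeV/nucleon

oxygen-18: Σm = 8(1.0072765) + 10(1.0087) = 18.1452120 amu; Δm = 0.1504420 amu; E_B = 140.135 MeV; E_B/A = 7.785 MeV
carbon-13: Σm = 6(1.0072765) + 7(1.0087) = 13.1045590 amu; Δm = 0.1044990 amu; E_B = 97.340 MeV; E_B/A = 7.488 MeV
oxygen-18 has the higher binding energy per nucleon, so it is the more tightly bound nucleus.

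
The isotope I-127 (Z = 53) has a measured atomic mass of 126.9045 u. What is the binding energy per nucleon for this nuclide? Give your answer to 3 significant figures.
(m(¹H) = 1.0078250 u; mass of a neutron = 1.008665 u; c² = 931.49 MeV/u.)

Σm = 53·m(¹H) + 74·m_n = 53.4147250 + 74.641210 = 128.0559350 u
The mass defect is 128.0559350 − 126.9045 = 1.1514350 u.
Converting to energy: 1.1514350 u × 931.49 MeV/u = 1072.55 MeV
Per nucleon: 1072.55 / 127 = 8.445 MeV

8.45 MeV/nucleon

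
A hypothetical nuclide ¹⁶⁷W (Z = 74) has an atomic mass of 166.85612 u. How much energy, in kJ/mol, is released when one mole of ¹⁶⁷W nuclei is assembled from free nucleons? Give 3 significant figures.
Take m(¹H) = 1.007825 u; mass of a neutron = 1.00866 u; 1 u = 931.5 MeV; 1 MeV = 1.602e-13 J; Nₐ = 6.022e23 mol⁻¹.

1.37e+11 kJ/mol

Mass of separated nucleons = 74(1.007825) + 93(1.00866) = 74.579050 + 93.80538 = 168.384430 u
The mass defect is 168.384430 − 166.85612 = 1.528310 u.
Converting to energy: 1.528310 u × 931.5 MeV/u = 1423.62 MeV
Per nucleus in joules: 1423.62 MeV × 1.602e-13 J/MeV = 2.2806e-10 J
Per mole: 2.2806e-10 J × 6.022e23 mol⁻¹ = 1.3734e+14 J/mol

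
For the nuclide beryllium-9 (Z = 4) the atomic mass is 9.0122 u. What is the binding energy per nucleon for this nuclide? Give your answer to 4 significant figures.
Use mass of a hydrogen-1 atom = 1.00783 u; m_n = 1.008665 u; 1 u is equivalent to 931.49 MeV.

Total constituent mass: 4 × 1.00783 + 5 × 1.008665 = 9.074645 u
The mass defect is 9.074645 − 9.0122 = 0.062445 u.
Converting to energy: 0.062445 u × 931.49 MeV/u = 58.1669 MeV
Per nucleon: 58.1669 / 9 = 6.463 MeV

6.463 MeV/nucleon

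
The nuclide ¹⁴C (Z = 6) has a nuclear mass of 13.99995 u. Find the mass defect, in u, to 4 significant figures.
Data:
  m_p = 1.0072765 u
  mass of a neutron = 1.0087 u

With 6 protons and 8 neutrons (A = 14):
Σm = 6·m_p + 8·m_n = 6.0436590 + 8.0696 = 14.1132590 u
The mass defect is 14.1132590 − 13.99995 = 0.1133090 u.

0.1133 u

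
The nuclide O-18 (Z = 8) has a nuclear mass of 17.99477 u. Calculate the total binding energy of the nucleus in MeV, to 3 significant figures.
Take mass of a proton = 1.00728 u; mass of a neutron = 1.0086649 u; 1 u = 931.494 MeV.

With 8 protons and 10 neutrons (A = 18):
Σm = 8·m_p + 10·m_n = 8.05824 + 10.0866490 = 18.1448890 u
Mass defect Δm = 18.1448890 − 17.99477 = 0.1501190 u
E_B = 0.1501190 × 931.494 = 139.835 MeV

140 MeV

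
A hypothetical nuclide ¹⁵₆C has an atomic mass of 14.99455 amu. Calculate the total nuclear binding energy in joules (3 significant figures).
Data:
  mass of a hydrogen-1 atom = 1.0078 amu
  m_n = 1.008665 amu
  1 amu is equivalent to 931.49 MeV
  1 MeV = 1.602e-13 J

Mass of separated nucleons = 6(1.0078) + 9(1.008665) = 6.0468 + 9.077985 = 15.124785 amu
Δm = 15.124785 − 14.99455 = 0.130235 amu
E_B = 0.130235 × 931.49 = 121.313 MeV
In joules: 121.313 MeV × 1.602e-13 J/MeV = 1.9434e-11 J

1.94e-11 J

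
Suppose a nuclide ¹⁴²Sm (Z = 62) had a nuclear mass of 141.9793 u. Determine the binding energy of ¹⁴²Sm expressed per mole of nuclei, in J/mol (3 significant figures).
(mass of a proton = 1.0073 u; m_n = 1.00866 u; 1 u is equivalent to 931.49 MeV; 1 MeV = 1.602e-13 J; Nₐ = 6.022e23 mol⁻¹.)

The nucleus contains 62 protons and 142 − 62 = 80 neutrons.
Total constituent mass: 62 × 1.0073 + 80 × 1.00866 = 143.14540 u
Mass defect Δm = 143.14540 − 141.9793 = 1.16610 u
Binding energy = Δm·c² = 1.16610 × 931.49 MeV/u = 1086.21 MeV
Per nucleus in joules: 1086.21 MeV × 1.602e-13 J/MeV = 1.7401e-10 J
Per mole: 1.7401e-10 J × 6.022e23 mol⁻¹ = 1.0479e+14 J/mol

1.05e+14 J/mol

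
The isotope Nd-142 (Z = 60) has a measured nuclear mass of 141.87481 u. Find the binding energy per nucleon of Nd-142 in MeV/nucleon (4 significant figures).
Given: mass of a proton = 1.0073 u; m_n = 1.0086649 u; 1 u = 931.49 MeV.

8.355 MeV/nucleon

Z = 60, so N = A − Z = 142 − 60 = 82.
Σm = 60·m_p + 82·m_n = 60.4380 + 82.7105218 = 143.1485218 u
The mass defect is 143.1485218 − 141.87481 = 1.2737118 u.
Binding energy = Δm·c² = 1.2737118 × 931.49 MeV/u = 1186.45 MeV
Dividing by A = 142 gives 8.355 MeV per nucleon.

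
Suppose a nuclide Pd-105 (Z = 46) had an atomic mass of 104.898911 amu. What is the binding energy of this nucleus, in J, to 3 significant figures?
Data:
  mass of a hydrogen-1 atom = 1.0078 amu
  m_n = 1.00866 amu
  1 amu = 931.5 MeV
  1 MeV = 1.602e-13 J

1.45e-10 J

Z = 46, so N = A − Z = 105 − 46 = 59.
Mass of separated nucleons = 46(1.0078) + 59(1.00866) = 46.3588 + 59.51094 = 105.86974 amu
The mass defect is 105.86974 − 104.898911 = 0.970829 amu.
E_B = 0.970829 × 931.5 = 904.327 MeV
In joules: 904.327 MeV × 1.602e-13 J/MeV = 1.4487e-10 J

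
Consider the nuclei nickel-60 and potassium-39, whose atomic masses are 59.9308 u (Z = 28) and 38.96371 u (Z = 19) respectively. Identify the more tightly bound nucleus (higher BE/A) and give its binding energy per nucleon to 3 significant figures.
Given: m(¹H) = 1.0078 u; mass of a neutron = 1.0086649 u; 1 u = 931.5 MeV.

nickel-60: Σm = 28(1.0078) + 32(1.0086649) = 60.4956768 u; Δm = 0.5648768 u; E_B = 526.18 MeV; E_B/A = 8.770 MeV
potassium-39: Σm = 19(1.0078) + 20(1.0086649) = 39.3214980 u; Δm = 0.3577880 u; E_B = 333.28 MeV; E_B/A = 8.546 MeV
nickel-60 has the higher binding energy per nucleon, so it is the more tightly bound nucleus.

nickel-60; 8.77 MeV/nucleon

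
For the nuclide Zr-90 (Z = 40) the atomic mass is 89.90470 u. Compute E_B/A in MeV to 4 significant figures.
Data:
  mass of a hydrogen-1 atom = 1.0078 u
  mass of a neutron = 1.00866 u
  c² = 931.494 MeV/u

Z = 40, so N = A − Z = 90 − 40 = 50.
Mass of separated nucleons = 40(1.0078) + 50(1.00866) = 40.3120 + 50.43300 = 90.74500 u
The mass defect is 90.74500 − 89.90470 = 0.84030 u.
E_B = 0.84030 × 931.494 = 782.734 MeV
BE/A = 782.734 MeV / 90 = 8.697 MeV/nucleon

8.697 MeV/nucleon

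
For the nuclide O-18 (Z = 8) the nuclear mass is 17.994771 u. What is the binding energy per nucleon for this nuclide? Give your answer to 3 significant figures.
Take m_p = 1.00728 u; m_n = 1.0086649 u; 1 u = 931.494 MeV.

7.77 MeV/nucleon

Σm = 8·m_p + 10·m_n = 8.05824 + 10.0866490 = 18.1448890 u
The mass defect is 18.1448890 − 17.994771 = 0.1501180 u.
Converting to energy: 0.1501180 u × 931.494 MeV/u = 139.834 MeV
Per nucleon: 139.834 / 18 = 7.769 MeV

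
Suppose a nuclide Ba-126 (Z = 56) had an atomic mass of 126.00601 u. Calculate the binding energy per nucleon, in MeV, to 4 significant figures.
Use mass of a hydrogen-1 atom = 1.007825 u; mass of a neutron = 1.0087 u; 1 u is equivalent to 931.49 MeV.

7.697 MeV/nucleon

Σm = 56·m(¹H) + 70·m_n = 56.438200 + 70.6090 = 127.047200 u
Δm = 127.047200 − 126.00601 = 1.041190 u
E_B = 1.041190 × 931.49 = 969.858 MeV
BE/A = 969.858 MeV / 126 = 7.697 MeV/nucleon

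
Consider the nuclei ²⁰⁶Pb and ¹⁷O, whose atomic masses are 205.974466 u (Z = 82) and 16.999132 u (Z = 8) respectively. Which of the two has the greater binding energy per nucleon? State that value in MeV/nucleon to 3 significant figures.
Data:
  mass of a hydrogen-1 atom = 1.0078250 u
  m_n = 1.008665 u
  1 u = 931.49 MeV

²⁰⁶Pb: Σm = 82(1.0078250) + 124(1.008665) = 207.7161100 u; Δm = 1.7416440 u; E_B = 1622.3 MeV; E_B/A = 7.875 MeV
¹⁷O: Σm = 8(1.0078250) + 9(1.008665) = 17.1405850 u; Δm = 0.1414530 u; E_B = 131.76 MeV; E_B/A = 7.751 MeV
²⁰⁶Pb has the higher binding energy per nucleon, so it is the more tightly bound nucleus.

²⁰⁶Pb; 7.88 MeV/nucleon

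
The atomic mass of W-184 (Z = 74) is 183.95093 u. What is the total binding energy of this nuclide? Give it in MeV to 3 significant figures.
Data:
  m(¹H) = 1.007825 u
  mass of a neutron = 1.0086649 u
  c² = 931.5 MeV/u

Mass of separated nucleons = 74(1.007825) + 110(1.0086649) = 74.579050 + 110.9531390 = 185.5321890 u
Mass defect Δm = 185.5321890 − 183.95093 = 1.5812590 u
Binding energy = Δm·c² = 1.5812590 × 931.5 MeV/u = 1472.94 MeV

1470 MeV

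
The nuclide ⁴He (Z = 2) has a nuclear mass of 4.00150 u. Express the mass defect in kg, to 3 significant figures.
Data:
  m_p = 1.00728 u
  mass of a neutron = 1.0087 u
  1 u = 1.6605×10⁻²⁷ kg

5.06e-29 kg

With 2 protons and 2 neutrons (A = 4):
Total constituent mass: 2 × 1.00728 + 2 × 1.0087 = 4.03196 u
The mass defect is 4.03196 − 4.00150 = 0.03046 u.
In SI units: 0.03046 u × 1.6605×10⁻²⁷ kg/u = 5.0579e-29 kg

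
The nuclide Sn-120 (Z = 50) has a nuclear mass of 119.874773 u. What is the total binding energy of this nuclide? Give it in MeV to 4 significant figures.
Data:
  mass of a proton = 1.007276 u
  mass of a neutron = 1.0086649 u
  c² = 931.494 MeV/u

Total constituent mass: 50 × 1.007276 + 70 × 1.0086649 = 120.9703430 u
Mass defect Δm = 120.9703430 − 119.874773 = 1.0955700 u
E_B = 1.0955700 × 931.494 = 1020.52 MeV

1021 MeV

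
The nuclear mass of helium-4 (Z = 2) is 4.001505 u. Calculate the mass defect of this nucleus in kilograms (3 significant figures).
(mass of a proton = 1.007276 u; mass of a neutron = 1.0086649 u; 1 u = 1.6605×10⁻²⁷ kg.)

5.04e-29 kg

Mass of separated nucleons = 2(1.007276) + 2(1.0086649) = 2.014552 + 2.0173298 = 4.0318818 u
Δm = 4.0318818 − 4.001505 = 0.0303768 u
In SI units: 0.0303768 u × 1.6605×10⁻²⁷ kg/u = 5.0441e-29 kg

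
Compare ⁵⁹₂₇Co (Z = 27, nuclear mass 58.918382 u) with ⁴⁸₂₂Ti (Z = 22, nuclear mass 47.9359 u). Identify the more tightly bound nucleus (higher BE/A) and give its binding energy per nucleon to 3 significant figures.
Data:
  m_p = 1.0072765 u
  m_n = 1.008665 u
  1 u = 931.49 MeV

⁵⁹₂₇Co; 8.77 MeV/nucleon

⁵⁹₂₇Co: Σm = 27(1.0072765) + 32(1.008665) = 59.4737455 u; Δm = 0.5553635 u; E_B = 517.32 MeV; E_B/A = 8.768 MeV
⁴⁸₂₂Ti: Σm = 22(1.0072765) + 26(1.008665) = 48.3853730 u; Δm = 0.4494730 u; E_B = 418.6796 MeV; E_B/A = 8.722 MeV
⁵⁹₂₇Co has the higher binding energy per nucleon, so it is the more tightly bound nucleus.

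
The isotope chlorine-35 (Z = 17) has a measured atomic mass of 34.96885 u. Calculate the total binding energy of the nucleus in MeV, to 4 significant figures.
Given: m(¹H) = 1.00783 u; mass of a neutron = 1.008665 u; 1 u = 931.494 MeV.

298.3 MeV

Z = 17, so N = A − Z = 35 − 17 = 18.
Mass of separated nucleons = 17(1.00783) + 18(1.008665) = 17.13311 + 18.155970 = 35.289080 u
The mass defect is 35.289080 − 34.96885 = 0.320230 u.
E_B = 0.320230 × 931.494 = 298.292 MeV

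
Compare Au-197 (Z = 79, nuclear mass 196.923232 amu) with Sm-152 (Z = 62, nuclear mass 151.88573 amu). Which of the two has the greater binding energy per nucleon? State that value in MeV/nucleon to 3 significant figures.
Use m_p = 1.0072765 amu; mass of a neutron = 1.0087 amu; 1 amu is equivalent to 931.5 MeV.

Sm-152; 8.26 MeV/nucleon

Au-197: Σm = 79(1.0072765) + 118(1.0087) = 198.6014435 amu; Δm = 1.6782115 amu; E_B = 1563.25 MeV; E_B/A = 7.935 MeV
Sm-152: Σm = 62(1.0072765) + 90(1.0087) = 153.2341430 amu; Δm = 1.3484130 amu; E_B = 1256.0 MeV; E_B/A = 8.263 MeV
Sm-152 has the higher binding energy per nucleon, so it is the more tightly bound nucleus.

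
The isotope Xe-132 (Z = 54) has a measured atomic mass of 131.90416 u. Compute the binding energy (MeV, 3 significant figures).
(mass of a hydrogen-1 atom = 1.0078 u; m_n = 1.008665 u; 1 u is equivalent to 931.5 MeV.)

Z = 54, so N = A − Z = 132 − 54 = 78.
Σm = 54·m(¹H) + 78·m_n = 54.4212 + 78.675870 = 133.097070 u
The mass defect is 133.097070 − 131.90416 = 1.192910 u.
Converting to energy: 1.192910 u × 931.5 MeV/u = 1111.20 MeV

1110 MeV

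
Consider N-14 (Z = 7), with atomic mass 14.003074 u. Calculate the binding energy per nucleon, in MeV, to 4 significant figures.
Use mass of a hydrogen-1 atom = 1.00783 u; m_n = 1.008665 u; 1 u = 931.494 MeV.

The nucleus contains 7 protons and 14 − 7 = 7 neutrons.
Mass of separated nucleons = 7(1.00783) + 7(1.008665) = 7.05481 + 7.060655 = 14.115465 u
The mass defect is 14.115465 − 14.003074 = 0.112391 u.
Converting to energy: 0.112391 u × 931.494 MeV/u = 104.692 MeV
Per nucleon: 104.692 / 14 = 7.478 MeV

7.478 MeV/nucleon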